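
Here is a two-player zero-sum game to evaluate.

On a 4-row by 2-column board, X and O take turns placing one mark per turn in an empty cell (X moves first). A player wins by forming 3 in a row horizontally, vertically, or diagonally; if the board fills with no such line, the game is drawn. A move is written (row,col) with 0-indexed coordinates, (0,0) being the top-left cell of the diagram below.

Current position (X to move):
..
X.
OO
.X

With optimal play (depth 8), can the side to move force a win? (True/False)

ply 1, X at ../X./OO/.X | (0,0)=+0→X./X./OO/.X*; (0,1)=+0→.X/X./OO/.X; (1,1)=+0→../XX/OO/.X; (3,0)=+0→../X./OO/XX
ply 2, O at X./X./OO/.X | (0,1)=+0→XO/X./OO/.X*; (1,1)=+0→X./XO/OO/.X; (3,0)=+0→X./X./OO/OX
ply 3, X at XO/X./OO/.X | (1,1)=+0→XO/XX/OO/.X*; (3,0)=-1→XO/X./OO/XX
ply 4, O at XO/XX/OO/.X | (3,0)=+0→XO/XX/OO/OX*
ply 5: XO/XX/OO/OX is terminal +0 (X); from ../X./OO/.X depth 8

X winning at [../X./OO/.X]: False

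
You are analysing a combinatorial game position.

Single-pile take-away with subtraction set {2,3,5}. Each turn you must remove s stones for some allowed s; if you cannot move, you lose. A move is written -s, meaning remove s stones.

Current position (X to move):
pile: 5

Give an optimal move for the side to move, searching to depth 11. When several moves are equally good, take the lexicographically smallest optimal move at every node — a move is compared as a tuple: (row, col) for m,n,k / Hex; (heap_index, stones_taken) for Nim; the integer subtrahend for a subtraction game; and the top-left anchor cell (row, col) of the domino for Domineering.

X's best at [5]: -5

[5] X move#1: -2:-1/3, -3:-1/2, -5:+1/0*
[0] end (terminal -1, O#2); searched 5 to 11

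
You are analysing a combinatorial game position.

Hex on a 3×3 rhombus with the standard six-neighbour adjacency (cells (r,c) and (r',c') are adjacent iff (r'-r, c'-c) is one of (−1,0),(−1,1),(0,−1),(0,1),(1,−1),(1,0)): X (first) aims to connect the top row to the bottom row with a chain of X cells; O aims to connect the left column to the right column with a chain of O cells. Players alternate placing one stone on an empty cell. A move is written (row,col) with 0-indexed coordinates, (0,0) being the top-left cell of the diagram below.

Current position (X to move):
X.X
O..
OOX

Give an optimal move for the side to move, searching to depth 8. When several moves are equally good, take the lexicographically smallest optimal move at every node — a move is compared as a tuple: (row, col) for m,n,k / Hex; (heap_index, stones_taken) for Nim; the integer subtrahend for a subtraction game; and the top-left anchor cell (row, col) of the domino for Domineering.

X's best at [X.X/O../OOX]: (1,2)

p1 X@[X.X/O../OOX]: (0,1)[XXX/O../OOX]-1 (1,1)[X.X/OX./OOX]-1 (1,2)[X.X/O.X/OOX]+1*
p2 O@[X.X/O.X/OOX] terminal -1; root [X.X/O../OOX] d8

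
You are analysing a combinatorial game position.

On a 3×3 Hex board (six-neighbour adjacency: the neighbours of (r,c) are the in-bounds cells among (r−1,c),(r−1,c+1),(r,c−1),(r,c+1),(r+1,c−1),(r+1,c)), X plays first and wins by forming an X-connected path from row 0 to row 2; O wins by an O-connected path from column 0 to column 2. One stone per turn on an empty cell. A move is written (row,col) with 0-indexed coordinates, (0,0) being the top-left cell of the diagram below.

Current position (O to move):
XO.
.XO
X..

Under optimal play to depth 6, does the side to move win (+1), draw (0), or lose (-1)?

ply 1, O at XO./.XO/X.. | (0,2)=-1→XOO/.XO/X..*; (1,0)=-1→XO./OXO/X..; (2,1)=-1→XO./.XO/XO.; (2,2)=-1→XO./.XO/X.O
ply 2, X at XOO/.XO/X.. | (1,0)=+1→XOO/XXO/X..*; (2,1)=-1→XOO/.XO/XX.; (2,2)=-1→XOO/.XO/X.X
ply 3: XOO/XXO/X.. is terminal -1 (O); from XO./.XO/X.. depth 6

value(XO./.XO/X.., O) = -1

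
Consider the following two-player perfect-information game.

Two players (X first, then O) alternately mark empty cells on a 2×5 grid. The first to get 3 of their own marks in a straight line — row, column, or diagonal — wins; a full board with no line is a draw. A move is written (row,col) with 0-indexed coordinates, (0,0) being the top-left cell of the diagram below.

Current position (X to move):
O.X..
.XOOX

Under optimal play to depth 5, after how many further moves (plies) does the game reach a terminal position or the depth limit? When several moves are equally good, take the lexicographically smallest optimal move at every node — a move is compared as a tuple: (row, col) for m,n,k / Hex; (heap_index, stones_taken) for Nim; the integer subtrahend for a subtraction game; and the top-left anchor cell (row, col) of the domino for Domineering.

PV length from [O.X../.XOOX]: 3 plies

ply 1, X at O.X../.XOOX | (0,1)=+0→OXX../.XOOX; (0,3)=+1→O.XX./.XOOX*; (0,4)=+0→O.X.X/.XOOX; (1,0)=+0→O.X../XXOOX
ply 2, O at O.XX./.XOOX | (0,1)=-1→OOXX./.XOOX*; (0,4)=-1→O.XXO/.XOOX; (1,0)=-1→O.XX./OXOOX
ply 3, X at OOXX./.XOOX | (0,4)=+1→OOXXX/.XOOX*; (1,0)=+0→OOXX./XXOOX
ply 4: OOXXX/.XOOX is terminal -1 (O); from O.X../.XOOX depth 5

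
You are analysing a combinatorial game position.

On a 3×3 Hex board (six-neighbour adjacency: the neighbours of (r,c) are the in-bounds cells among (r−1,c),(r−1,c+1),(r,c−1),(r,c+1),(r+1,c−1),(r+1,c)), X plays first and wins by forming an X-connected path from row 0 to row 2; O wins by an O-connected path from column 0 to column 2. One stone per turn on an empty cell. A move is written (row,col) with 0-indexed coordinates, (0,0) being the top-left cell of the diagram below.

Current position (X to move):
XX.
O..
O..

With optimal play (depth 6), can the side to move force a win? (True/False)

X winning at [XX./O../O..]: True

ply 1, X at XX./O../O.. | (0,2)=-1→XXX/O../O..; (1,1)=-1→XX./OX./O..; (1,2)=+1→XX./O.X/O..*; (2,1)=-1→XX./O../OX.; (2,2)=-1→XX./O../O.X
ply 2, O at XX./O.X/O.. | (0,2)=-1→XXO/O.X/O..*; (1,1)=-1→XX./OOX/O..; (2,1)=-1→XX./O.X/OO.; (2,2)=-1→XX./O.X/O.O
ply 3, X at XXO/O.X/O.. | (1,1)=+1→XXO/OXX/O..*; (2,1)=-1→XXO/O.X/OX.; (2,2)=-1→XXO/O.X/O.X
ply 4, O at XXO/OXX/O.. | (2,1)=-1→XXO/OXX/OO.*; (2,2)=-1→XXO/OXX/O.O
ply 5, X at XXO/OXX/OO. | (2,2)=+1→XXO/OXX/OOX*
ply 6: XXO/OXX/OOX is terminal -1 (O); from XX./O../O.. depth 6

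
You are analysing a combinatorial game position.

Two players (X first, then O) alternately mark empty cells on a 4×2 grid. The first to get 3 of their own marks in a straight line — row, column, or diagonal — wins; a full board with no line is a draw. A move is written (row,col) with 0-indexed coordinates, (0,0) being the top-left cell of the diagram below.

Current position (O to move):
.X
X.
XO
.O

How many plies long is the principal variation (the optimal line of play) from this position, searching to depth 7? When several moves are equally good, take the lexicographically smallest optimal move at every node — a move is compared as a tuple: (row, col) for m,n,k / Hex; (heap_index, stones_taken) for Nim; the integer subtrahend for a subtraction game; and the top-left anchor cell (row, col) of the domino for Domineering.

PV length from [.X/X./XO/.O]: 1 ply

p1 O@[.X/X./XO/.O]: (0,0)[OX/X./XO/.O]-1 (1,1)[.X/XO/XO/.O]+1* (3,0)[.X/X./XO/OO]-1
p2 X@[.X/XO/XO/.O] terminal -1; root [.X/X./XO/.O] d7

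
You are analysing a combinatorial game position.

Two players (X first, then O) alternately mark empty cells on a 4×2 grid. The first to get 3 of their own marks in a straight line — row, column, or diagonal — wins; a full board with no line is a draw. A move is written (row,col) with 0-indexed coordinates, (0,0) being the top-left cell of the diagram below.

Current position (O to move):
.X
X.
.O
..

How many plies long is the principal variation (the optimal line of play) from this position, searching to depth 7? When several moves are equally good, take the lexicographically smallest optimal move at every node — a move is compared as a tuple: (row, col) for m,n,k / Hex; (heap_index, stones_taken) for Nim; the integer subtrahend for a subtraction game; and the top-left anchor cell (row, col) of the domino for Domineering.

PV length from [.X/X./.O/..]: 5 plies

ply 1, O at .X/X./.O/.. | (0,0)=+0→OX/X./.O/..*; (1,1)=+0→.X/XO/.O/..; (2,0)=+0→.X/X./OO/..; (3,0)=+0→.X/X./.O/O.; (3,1)=+0→.X/X./.O/.O
ply 2, X at OX/X./.O/.. | (1,1)=+0→OX/XX/.O/..*; (2,0)=+0→OX/X./XO/..; (3,0)=+0→OX/X./.O/X.; (3,1)=+0→OX/X./.O/.X
ply 3, O at OX/XX/.O/.. | (2,0)=+0→OX/XX/OO/..*; (3,0)=+0→OX/XX/.O/O.; (3,1)=+0→OX/XX/.O/.O
ply 4, X at OX/XX/OO/.. | (3,0)=+0→OX/XX/OO/X.*; (3,1)=+0→OX/XX/OO/.X
ply 5, O at OX/XX/OO/X. | (3,1)=+0→OX/XX/OO/XO*
ply 6: OX/XX/OO/XO is terminal +0 (X); from .X/X./.O/.. depth 7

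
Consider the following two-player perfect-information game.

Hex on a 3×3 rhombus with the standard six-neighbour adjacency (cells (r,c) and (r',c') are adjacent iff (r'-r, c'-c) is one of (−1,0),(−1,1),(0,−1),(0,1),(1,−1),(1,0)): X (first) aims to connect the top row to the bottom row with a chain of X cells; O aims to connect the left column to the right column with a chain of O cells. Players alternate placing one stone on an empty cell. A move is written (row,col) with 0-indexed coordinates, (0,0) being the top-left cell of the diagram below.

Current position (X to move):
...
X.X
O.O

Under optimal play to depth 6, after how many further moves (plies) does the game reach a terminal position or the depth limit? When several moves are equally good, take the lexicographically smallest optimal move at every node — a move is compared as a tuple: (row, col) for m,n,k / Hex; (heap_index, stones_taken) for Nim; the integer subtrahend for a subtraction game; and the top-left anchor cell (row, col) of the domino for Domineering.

p1 X@[.../X.X/O.O]: (0,0)[X../X.X/O.O]-1 (0,1)[.X./X.X/O.O]-1 (0,2)[..X/X.X/O.O]-1 (1,1)[.../XXX/O.O]-1 (2,1)[.../X.X/OXO]+1*
p2 O@[.../X.X/OXO]: (0,0)[O../X.X/OXO]-1* (0,1)[.O./X.X/OXO]-1 (0,2)[..O/X.X/OXO]-1 (1,1)[.../XOX/OXO]-1
p3 X@[O../X.X/OXO]: (0,1)[OX./X.X/OXO]+1* (0,2)[O.X/X.X/OXO]+1 (1,1)[O../XXX/OXO]+1
p4 O@[OX./X.X/OXO]: (0,2)[OXO/X.X/OXO]-1* (1,1)[OX./XOX/OXO]-1
p5 X@[OXO/X.X/OXO]: (1,1)[OXO/XXX/OXO]+1*
p6 O@[OXO/XXX/OXO] terminal -1; root [.../X.X/O.O] d6

PV length from [.../X.X/O.O]: 5 plies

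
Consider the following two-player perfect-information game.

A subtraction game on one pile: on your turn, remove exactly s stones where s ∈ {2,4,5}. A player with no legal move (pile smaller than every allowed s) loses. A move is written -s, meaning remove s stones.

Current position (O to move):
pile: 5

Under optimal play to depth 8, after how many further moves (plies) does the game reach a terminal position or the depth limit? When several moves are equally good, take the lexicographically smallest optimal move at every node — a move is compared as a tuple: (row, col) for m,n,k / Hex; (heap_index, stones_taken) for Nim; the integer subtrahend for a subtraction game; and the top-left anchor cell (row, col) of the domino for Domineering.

PV length from [5]: 1 ply

p1 O@[5]: -2[3]-1 -4[1]+1* -5[0]+1
p2 X@[1] terminal -1; root [5] d8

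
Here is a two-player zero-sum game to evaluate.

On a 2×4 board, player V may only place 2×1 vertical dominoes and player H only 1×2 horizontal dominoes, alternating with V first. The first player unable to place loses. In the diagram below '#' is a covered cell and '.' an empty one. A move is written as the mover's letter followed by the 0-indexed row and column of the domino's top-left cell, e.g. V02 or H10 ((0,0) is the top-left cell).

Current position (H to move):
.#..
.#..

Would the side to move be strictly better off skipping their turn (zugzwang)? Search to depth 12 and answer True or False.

zugzwang(.#../.#.., H) = False

ply 1, H at .#../.#.. | H02=+1→.###/.#..*; H12=+1→.#../.###
ply 2, V at .###/.#.. | V00=-1→####/##..*
ply 3, H at ####/##.. | H12=+1→####/####*
ply 4: ####/#### is terminal -1 (V); from .#../.#.. depth 12
suppose H passes — search the same position with V to move:
pass> ply 1, V at .#../.#.. | V00=-1→##../##..; V02=+1→.##./.##.*; V03=+1→.#.#/.#.#
pass> ply 2: .##./.##. is terminal -1 (H); from .#../.#.. depth 12
for H: play +1, pass -1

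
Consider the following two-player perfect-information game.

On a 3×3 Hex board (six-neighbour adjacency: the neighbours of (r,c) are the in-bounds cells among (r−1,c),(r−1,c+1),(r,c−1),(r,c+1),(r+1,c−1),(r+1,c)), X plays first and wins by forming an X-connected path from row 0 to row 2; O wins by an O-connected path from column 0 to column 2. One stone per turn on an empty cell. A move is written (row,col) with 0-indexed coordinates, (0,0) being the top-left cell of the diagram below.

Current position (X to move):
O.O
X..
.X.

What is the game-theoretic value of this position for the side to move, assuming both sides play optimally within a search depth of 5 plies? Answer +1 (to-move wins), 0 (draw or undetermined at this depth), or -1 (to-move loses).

value(O.O/X../.X., X) = +1

ply 1, X at O.O/X../.X. | (0,1)=+1→OXO/X../.X.*; (1,1)=-1→O.O/XX./.X.; (1,2)=-1→O.O/X.X/.X.; (2,0)=-1→O.O/X../XX.; (2,2)=-1→O.O/X../.XX
ply 2, O at OXO/X../.X. | (1,1)=-1→OXO/XO./.X.*; (1,2)=-1→OXO/X.O/.X.; (2,0)=-1→OXO/X../OX.; (2,2)=-1→OXO/X../.XO
ply 3, X at OXO/XO./.X. | (1,2)=-1→OXO/XOX/.X.; (2,0)=+1→OXO/XO./XX.*; (2,2)=-1→OXO/XO./.XX
ply 4: OXO/XO./XX. is terminal -1 (O); from O.O/X../.X. depth 5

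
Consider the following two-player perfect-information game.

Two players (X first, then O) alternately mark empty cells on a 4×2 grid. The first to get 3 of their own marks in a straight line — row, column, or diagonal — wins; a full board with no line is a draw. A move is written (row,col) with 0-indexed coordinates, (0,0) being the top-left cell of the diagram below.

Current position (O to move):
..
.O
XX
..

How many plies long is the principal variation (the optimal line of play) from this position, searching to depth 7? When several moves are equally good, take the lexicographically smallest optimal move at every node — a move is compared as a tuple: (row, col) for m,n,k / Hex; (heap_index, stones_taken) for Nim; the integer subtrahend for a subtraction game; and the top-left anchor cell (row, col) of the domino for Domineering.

PV length from [../.O/XX/..]: 5 plies

p1 O@[../.O/XX/..]: (0,0)[O./.O/XX/..]+0* (0,1)[.O/.O/XX/..]-1 (1,0)[../OO/XX/..]+0 (3,0)[../.O/XX/O.]+0 (3,1)[../.O/XX/.O]-1
p2 X@[O./.O/XX/..]: (0,1)[OX/.O/XX/..]+0* (1,0)[O./XO/XX/..]+0 (3,0)[O./.O/XX/X.]+0 (3,1)[O./.O/XX/.X]+0
p3 O@[OX/.O/XX/..]: (1,0)[OX/OO/XX/..]+0* (3,0)[OX/.O/XX/O.]+0 (3,1)[OX/.O/XX/.O]+0
p4 X@[OX/OO/XX/..]: (3,0)[OX/OO/XX/X.]+0* (3,1)[OX/OO/XX/.X]+0
p5 O@[OX/OO/XX/X.]: (3,1)[OX/OO/XX/XO]+0*
p6 X@[OX/OO/XX/XO] terminal +0; root [../.O/XX/..] d7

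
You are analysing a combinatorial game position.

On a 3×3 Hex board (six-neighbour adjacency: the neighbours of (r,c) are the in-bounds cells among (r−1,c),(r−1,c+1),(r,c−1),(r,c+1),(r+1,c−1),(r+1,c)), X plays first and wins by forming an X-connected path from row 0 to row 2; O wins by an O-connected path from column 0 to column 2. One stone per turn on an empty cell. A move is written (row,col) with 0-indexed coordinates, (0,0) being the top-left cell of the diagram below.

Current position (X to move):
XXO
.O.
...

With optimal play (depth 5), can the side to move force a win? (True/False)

X winning at [XXO/.O./...]: False

p1 X@[XXO/.O./...]: (1,0)[XXO/XO./...]-1* (1,2)[XXO/.OX/...]-1 (2,0)[XXO/.O./X..]-1 (2,1)[XXO/.O./.X.]-1 (2,2)[XXO/.O./..X]-1
p2 O@[XXO/XO./...]: (1,2)[XXO/XOO/...]-1 (2,0)[XXO/XO./O..]+1* (2,1)[XXO/XO./.O.]-1 (2,2)[XXO/XO./..O]-1
p3 X@[XXO/XO./O..] terminal -1; root [XXO/.O./...] d5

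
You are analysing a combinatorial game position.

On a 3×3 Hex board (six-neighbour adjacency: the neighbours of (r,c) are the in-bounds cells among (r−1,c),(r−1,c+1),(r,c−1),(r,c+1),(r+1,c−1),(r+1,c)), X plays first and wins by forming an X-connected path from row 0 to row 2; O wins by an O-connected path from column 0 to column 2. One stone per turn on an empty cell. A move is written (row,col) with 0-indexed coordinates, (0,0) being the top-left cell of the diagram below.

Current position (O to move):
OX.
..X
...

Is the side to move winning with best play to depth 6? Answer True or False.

ply 1, O at OX./..X/... | (0,2)=-1→OXO/..X/...*; (1,0)=-1→OX./O.X/...; (1,1)=-1→OX./.OX/...; (2,0)=-1→OX./..X/O..; (2,1)=-1→OX./..X/.O.; (2,2)=-1→OX./..X/..O
ply 2, X at OXO/..X/... | (1,0)=+1→OXO/X.X/...*; (1,1)=+1→OXO/.XX/...; (2,0)=+1→OXO/..X/X..; (2,1)=-1→OXO/..X/.X.; (2,2)=-1→OXO/..X/..X
ply 3, O at OXO/X.X/... | (1,1)=-1→OXO/XOX/...*; (2,0)=-1→OXO/X.X/O..; (2,1)=-1→OXO/X.X/.O.; (2,2)=-1→OXO/X.X/..O
ply 4, X at OXO/XOX/... | (2,0)=+1→OXO/XOX/X..*; (2,1)=-1→OXO/XOX/.X.; (2,2)=-1→OXO/XOX/..X
ply 5: OXO/XOX/X.. is terminal -1 (O); from OX./..X/... depth 6

O winning at [OX./..X/...]: False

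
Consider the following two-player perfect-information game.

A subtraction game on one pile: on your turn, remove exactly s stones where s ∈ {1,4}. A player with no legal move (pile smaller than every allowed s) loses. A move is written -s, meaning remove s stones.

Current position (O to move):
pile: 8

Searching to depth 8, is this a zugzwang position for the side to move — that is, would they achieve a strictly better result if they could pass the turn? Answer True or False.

zugzwang(8, O) = False

[8] O move#1: -1:+1/7*, -4:-1/4
[7] X move#2: -1:-1/6*, -4:-1/3
[6] O move#3: -1:+1/5*, -4:+1/2
[5] X move#4: -1:-1/4*, -4:-1/1
[4] O move#5: -1:-1/3, -4:+1/0*
[0] end (terminal -1, X#6); searched 8 to 8
pass branch (X moves first from the same position):
  | [8] X move#1: -1:+1/7*, -4:-1/4
  | [7] O move#2: -1:-1/6*, -4:-1/3
  | [6] X move#3: -1:+1/5*, -4:+1/2
  | [5] O move#4: -1:-1/4*, -4:-1/1
  | [4] X move#5: -1:-1/3, -4:+1/0*
  | [0] end (terminal -1, O#6); searched 8 to 8
O moving scores +1; O passing scores -1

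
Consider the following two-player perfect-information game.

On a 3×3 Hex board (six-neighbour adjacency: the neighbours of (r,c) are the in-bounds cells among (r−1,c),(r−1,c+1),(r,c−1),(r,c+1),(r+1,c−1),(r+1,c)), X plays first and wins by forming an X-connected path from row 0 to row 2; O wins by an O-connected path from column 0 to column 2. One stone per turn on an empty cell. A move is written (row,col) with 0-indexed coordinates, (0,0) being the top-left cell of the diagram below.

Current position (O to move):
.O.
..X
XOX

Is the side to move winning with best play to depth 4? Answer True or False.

O winning at [.O./..X/XOX]: True

ply 1, O at .O./..X/XOX | (0,0)=-1→OO./..X/XOX; (0,2)=+1→.OO/..X/XOX*; (1,0)=-1→.O./O.X/XOX; (1,1)=-1→.O./.OX/XOX
ply 2, X at .OO/..X/XOX | (0,0)=-1→XOO/..X/XOX*; (1,0)=-1→.OO/X.X/XOX; (1,1)=-1→.OO/.XX/XOX
ply 3, O at XOO/..X/XOX | (1,0)=+1→XOO/O.X/XOX*; (1,1)=-1→XOO/.OX/XOX
ply 4: XOO/O.X/XOX is terminal -1 (X); from .O./..X/XOX depth 4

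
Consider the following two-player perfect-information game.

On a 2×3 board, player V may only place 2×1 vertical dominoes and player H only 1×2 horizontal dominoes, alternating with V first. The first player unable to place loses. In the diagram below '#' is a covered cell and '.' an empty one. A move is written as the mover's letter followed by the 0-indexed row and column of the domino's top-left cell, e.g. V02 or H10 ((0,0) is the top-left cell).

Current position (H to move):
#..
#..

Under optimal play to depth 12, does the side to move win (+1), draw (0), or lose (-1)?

[#../#..] H move#1: H01:+1/###/#..*, H11:+1/#../###
[###/#..] end (terminal -1, V#2); searched #../#.. to 12

value(#../#.., H) = +1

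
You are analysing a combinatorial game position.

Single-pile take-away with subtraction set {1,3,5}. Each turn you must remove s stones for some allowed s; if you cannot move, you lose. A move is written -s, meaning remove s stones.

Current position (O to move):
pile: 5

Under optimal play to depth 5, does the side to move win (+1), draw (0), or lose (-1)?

ply 1, O at 5 | -1=+1→4*; -3=+1→2; -5=+1→0
ply 2, X at 4 | -1=-1→3*; -3=-1→1
ply 3, O at 3 | -1=+1→2*; -3=+1→0
ply 4, X at 2 | -1=-1→1*
ply 5, O at 1 | -1=+1→0*
ply 6: 0 is terminal -1 (X); from 5 depth 5

value(5, O) = +1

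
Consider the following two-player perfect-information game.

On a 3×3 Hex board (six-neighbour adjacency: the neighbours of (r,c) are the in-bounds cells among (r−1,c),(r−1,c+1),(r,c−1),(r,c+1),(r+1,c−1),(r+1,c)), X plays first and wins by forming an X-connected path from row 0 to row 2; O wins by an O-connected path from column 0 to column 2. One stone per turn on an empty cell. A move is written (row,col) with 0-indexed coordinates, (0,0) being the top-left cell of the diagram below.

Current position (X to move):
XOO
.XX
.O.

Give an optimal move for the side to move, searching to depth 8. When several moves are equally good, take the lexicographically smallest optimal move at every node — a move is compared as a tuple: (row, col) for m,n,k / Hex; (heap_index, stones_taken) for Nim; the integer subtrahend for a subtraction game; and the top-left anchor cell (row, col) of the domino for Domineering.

X's best at [XOO/.XX/.O.]: (1,0)

p1 X@[XOO/.XX/.O.]: (1,0)[XOO/XXX/.O.]+1* (2,0)[XOO/.XX/XO.]-1 (2,2)[XOO/.XX/.OX]-1
p2 O@[XOO/XXX/.O.]: (2,0)[XOO/XXX/OO.]-1* (2,2)[XOO/XXX/.OO]-1
p3 X@[XOO/XXX/OO.]: (2,2)[XOO/XXX/OOX]+1*
p4 O@[XOO/XXX/OOX] terminal -1; root [XOO/.XX/.O.] d8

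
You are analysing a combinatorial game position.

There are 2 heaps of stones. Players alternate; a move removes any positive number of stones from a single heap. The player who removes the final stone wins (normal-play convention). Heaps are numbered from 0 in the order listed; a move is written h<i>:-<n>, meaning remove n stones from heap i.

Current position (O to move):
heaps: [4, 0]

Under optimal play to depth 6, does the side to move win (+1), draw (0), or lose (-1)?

p1 O@[(4,0)]: h0:-1[(3,0)]-1 h0:-2[(2,0)]-1 h0:-3[(1,0)]-1 h0:-4[(0,0)]+1*
p2 X@[(0,0)] terminal -1; root [(4,0)] d6

value((4,0), O) = +1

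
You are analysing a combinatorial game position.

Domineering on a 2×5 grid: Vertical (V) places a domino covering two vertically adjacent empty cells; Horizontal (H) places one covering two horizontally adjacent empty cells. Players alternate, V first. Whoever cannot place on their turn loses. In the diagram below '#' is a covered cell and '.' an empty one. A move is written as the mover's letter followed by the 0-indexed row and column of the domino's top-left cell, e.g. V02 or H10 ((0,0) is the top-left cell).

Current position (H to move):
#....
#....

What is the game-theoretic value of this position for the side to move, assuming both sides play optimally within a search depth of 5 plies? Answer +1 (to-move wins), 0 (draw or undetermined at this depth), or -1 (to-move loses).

value(#..../#...., H) = +1

p1 H@[#..../#....]: H01[###../#....]-1 H02[#.##./#....]+1* H03[#..##/#....]-1 H11[#..../###..]-1 H12[#..../#.##.]+1 H13[#..../#..##]-1
p2 V@[#.##./#....]: V01[####./##...]-1* V04[#.###/#...#]-1
p3 H@[####./##...]: H12[####./####.]-1 H13[####./##.##]+1*
p4 V@[####./##.##] terminal -1; root [#..../#....] d5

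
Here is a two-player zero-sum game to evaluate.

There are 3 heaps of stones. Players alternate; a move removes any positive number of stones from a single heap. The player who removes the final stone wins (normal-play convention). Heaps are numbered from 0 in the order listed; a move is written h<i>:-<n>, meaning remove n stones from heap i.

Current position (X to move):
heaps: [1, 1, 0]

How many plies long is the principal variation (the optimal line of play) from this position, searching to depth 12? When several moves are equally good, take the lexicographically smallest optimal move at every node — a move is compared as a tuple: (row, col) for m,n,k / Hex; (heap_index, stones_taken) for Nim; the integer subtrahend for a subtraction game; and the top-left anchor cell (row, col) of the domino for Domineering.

PV length from [(1,1,0)]: 2 plies

p1 X@[(1,1,0)]: h0:-1[(0,1,0)]-1* h1:-1[(1,0,0)]-1
p2 O@[(0,1,0)]: h1:-1[(0,0,0)]+1*
p3 X@[(0,0,0)] terminal -1; root [(1,1,0)] d12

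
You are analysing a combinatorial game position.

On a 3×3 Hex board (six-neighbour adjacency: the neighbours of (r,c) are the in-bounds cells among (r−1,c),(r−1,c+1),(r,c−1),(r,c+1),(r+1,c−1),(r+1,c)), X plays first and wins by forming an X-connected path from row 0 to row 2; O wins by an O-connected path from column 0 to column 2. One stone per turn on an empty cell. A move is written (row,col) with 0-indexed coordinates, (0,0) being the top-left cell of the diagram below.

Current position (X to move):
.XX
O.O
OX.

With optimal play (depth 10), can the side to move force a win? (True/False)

[.XX/O.O/OX.] X move#1: (0,0):-1/XXX/O.O/OX., (1,1):+1/.XX/OXO/OX.*, (2,2):-1/.XX/O.O/OXX
[.XX/OXO/OX.] end (terminal -1, O#2); searched .XX/O.O/OX. to 10

X winning at [.XX/O.O/OX.]: True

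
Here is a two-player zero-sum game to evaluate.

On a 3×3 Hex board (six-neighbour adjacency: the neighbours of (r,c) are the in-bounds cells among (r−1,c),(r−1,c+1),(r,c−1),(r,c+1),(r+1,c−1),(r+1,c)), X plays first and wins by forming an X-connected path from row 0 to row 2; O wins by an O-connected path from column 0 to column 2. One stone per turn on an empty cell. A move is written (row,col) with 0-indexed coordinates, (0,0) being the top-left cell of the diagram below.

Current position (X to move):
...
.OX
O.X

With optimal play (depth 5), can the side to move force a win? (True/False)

p1 X@[.../.OX/O.X]: (0,0)[X../.OX/O.X]-1 (0,1)[.X./.OX/O.X]-1 (0,2)[..X/.OX/O.X]+1* (1,0)[.../XOX/O.X]-1 (2,1)[.../.OX/OXX]-1
p2 O@[..X/.OX/O.X] terminal -1; root [.../.OX/O.X] d5

X winning at [.../.OX/O.X]: True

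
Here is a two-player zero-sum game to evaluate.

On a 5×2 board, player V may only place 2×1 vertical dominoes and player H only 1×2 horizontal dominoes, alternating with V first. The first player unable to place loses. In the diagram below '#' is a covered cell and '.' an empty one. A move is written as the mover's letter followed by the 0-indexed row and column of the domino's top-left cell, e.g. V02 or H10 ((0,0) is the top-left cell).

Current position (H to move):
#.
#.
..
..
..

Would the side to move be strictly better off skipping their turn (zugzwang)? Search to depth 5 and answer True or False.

[#./#./../../..] H move#1: H20:-1/#./#./##/../.., H30:+1/#./#./../##/..*, H40:-1/#./#./../../##
[#./#./../##/..] V move#2: V01:-1/##/##/../##/..*, V11:-1/#./##/.#/##/..
[##/##/../##/..] H move#3: H20:+1/##/##/##/##/..*, H40:+1/##/##/../##/##
[##/##/##/##/..] end (terminal -1, V#4); searched #./#./../../.. to 5
pass branch (V moves first from the same position):
  | [#./#./../../..] V move#1: V01:-1/##/##/../../.., V11:-1/#./##/.#/../.., V20:+1/#./#./#./#./..*, V21:+1/#./#./.#/.#/.., V30:+1/#./#./../#./#., V31:+1/#./#./../.#/.#
  | [#./#./#./#./..] H move#2: H40:-1/#./#./#./#./##*
  | [#./#./#./#./##] V move#3: V01:+1/##/##/#./#./##*, V11:+1/#./##/##/#./##, V21:+1/#./#./##/##/##
  | [##/##/#./#./##] end (terminal -1, H#4); searched #./#./../../.. to 5
H moving scores +1; H passing scores -1

zugzwang(#./#./../../.., H) = False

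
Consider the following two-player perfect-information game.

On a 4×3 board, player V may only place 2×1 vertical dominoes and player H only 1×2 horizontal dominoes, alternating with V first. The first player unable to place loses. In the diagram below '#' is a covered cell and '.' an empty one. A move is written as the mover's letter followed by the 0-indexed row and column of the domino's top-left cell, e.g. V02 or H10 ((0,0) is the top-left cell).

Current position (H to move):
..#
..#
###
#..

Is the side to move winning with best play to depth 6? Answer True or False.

[..#/..#/###/#..] H move#1: H00:+1/###/..#/###/#..*, H10:+1/..#/###/###/#.., H31:-1/..#/..#/###/###
[###/..#/###/#..] end (terminal -1, V#2); searched ..#/..#/###/#.. to 6

H winning at [..#/..#/###/#..]: True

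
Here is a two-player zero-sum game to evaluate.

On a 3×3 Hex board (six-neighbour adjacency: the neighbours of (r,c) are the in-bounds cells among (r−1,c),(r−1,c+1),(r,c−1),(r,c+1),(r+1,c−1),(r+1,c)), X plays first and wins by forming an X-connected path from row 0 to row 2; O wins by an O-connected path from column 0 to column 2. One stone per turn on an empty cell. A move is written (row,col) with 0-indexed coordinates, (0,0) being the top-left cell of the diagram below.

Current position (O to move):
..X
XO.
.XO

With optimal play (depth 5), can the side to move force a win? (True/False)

O winning at [..X/XO./.XO]: False

[..X/XO./.XO] O move#1: (0,0):-1/O.X/XO./.XO*, (0,1):-1/.OX/XO./.XO, (1,2):-1/..X/XOO/.XO, (2,0):-1/..X/XO./OXO
[O.X/XO./.XO] X move#2: (0,1):+1/OXX/XO./.XO*, (1,2):+1/O.X/XOX/.XO, (2,0):+1/O.X/XO./XXO
[OXX/XO./.XO] O move#3: (1,2):-1/OXX/XOO/.XO*, (2,0):-1/OXX/XO./OXO
[OXX/XOO/.XO] X move#4: (2,0):+1/OXX/XOO/XXO*
[OXX/XOO/XXO] end (terminal -1, O#5); searched ..X/XO./.XO to 5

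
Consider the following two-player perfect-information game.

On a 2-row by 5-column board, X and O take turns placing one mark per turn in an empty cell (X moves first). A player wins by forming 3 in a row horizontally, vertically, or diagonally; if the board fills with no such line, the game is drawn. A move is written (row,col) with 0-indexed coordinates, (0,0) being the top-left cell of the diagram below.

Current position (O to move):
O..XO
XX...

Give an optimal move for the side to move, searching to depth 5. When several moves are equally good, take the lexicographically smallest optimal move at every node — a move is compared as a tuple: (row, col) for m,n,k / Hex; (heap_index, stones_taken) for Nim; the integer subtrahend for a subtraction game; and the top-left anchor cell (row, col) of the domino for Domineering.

O's best at [O..XO/XX...]: (1,2)

p1 O@[O..XO/XX...]: (0,1)[OO.XO/XX...]-1 (0,2)[O.OXO/XX...]-1 (1,2)[O..XO/XXO..]+0* (1,3)[O..XO/XX.O.]-1 (1,4)[O..XO/XX..O]-1
p2 X@[O..XO/XXO..]: (0,1)[OX.XO/XXO..]+0* (0,2)[O.XXO/XXO..]+0 (1,3)[O..XO/XXOX.]+0 (1,4)[O..XO/XXO.X]+0
p3 O@[OX.XO/XXO..]: (0,2)[OXOXO/XXO..]+0* (1,3)[OX.XO/XXOO.]-1 (1,4)[OX.XO/XXO.O]-1
p4 X@[OXOXO/XXO..]: (1,3)[OXOXO/XXOX.]+0* (1,4)[OXOXO/XXO.X]+0
p5 O@[OXOXO/XXOX.]: (1,4)[OXOXO/XXOXO]+0*
p6 X@[OXOXO/XXOXO] terminal +0; root [O..XO/XX...] d5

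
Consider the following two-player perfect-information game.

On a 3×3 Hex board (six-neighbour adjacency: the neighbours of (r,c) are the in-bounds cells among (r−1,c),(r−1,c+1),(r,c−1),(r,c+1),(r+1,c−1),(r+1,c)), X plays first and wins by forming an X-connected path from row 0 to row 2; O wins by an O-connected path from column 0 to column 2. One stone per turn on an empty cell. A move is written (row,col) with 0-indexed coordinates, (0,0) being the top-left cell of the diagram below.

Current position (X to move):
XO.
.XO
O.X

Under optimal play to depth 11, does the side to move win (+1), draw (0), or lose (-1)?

[XO./.XO/O.X] X move#1: (0,2):-1/XOX/.XO/O.X, (1,0):-1/XO./XXO/O.X, (2,1):+1/XO./.XO/OXX*
[XO./.XO/OXX] O move#2: (0,2):-1/XOO/.XO/OXX*, (1,0):-1/XO./OXO/OXX
[XOO/.XO/OXX] X move#3: (1,0):+1/XOO/XXO/OXX*
[XOO/XXO/OXX] end (terminal -1, O#4); searched XO./.XO/O.X to 11

value(XO./.XO/O.X, X) = +1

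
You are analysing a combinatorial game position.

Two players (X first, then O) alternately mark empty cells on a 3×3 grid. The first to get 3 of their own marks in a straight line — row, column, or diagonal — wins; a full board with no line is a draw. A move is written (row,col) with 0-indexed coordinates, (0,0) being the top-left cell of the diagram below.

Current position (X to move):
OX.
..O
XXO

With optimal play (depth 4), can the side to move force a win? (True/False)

[OX./..O/XXO] X move#1: (0,2):-1/OXX/..O/XXO, (1,0):-1/OX./X.O/XXO, (1,1):+1/OX./.XO/XXO*
[OX./.XO/XXO] end (terminal -1, O#2); searched OX./..O/XXO to 4

X winning at [OX./..O/XXO]: True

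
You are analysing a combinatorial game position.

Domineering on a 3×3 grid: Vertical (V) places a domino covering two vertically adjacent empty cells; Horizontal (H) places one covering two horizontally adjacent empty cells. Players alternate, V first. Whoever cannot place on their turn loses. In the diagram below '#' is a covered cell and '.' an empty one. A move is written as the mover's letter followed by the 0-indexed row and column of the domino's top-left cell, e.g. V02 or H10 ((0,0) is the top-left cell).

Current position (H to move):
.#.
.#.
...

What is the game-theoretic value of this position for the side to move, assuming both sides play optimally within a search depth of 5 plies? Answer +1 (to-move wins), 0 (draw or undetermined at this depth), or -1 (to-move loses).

value(.#./.#./..., H) = -1

ply 1, H at .#./.#./... | H20=-1→.#./.#./##.*; H21=-1→.#./.#./.##
ply 2, V at .#./.#./##. | V00=+1→##./##./##.*; V02=+1→.##/.##/##.; V12=+1→.#./.##/###
ply 3: ##./##./##. is terminal -1 (H); from .#./.#./... depth 5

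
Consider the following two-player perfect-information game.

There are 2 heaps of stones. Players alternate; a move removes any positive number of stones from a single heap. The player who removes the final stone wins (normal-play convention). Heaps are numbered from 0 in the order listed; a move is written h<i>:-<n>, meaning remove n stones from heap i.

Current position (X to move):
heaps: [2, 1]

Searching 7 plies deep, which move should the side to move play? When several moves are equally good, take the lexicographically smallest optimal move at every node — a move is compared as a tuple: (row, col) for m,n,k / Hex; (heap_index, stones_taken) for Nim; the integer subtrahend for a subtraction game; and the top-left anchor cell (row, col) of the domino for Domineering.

X's best at [(2,1)]: h0:-1

ply 1, X at (2,1) | h0:-1=+1→(1,1)*; h0:-2=-1→(0,1); h1:-1=-1→(2,0)
ply 2, O at (1,1) | h0:-1=-1→(0,1)*; h1:-1=-1→(1,0)
ply 3, X at (0,1) | h1:-1=+1→(0,0)*
ply 4: (0,0) is terminal -1 (O); from (2,1) depth 7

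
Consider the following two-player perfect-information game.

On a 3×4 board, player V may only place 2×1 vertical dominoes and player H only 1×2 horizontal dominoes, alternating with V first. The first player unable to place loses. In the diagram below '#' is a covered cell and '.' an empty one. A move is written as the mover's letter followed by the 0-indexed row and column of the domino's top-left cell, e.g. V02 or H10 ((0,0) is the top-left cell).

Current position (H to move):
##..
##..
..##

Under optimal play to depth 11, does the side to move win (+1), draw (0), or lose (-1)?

value(##../##../..##, H) = +1

[##../##../..##] H move#1: H02:+1/####/##../..##*, H12:+1/##../####/..##, H20:-1/##../##../####
[####/##../..##] end (terminal -1, V#2); searched ##../##../..## to 11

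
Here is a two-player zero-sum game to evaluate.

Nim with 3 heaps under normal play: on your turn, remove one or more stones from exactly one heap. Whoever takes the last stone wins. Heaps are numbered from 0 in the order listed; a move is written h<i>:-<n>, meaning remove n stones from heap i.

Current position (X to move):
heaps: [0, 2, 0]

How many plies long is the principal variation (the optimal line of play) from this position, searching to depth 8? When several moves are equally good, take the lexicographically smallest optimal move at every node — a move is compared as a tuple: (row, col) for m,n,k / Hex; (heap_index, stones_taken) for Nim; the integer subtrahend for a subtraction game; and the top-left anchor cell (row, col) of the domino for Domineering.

PV length from [(0,2,0)]: 1 ply

p1 X@[(0,2,0)]: h1:-1[(0,1,0)]-1 h1:-2[(0,0,0)]+1*
p2 O@[(0,0,0)] terminal -1; root [(0,2,0)] d8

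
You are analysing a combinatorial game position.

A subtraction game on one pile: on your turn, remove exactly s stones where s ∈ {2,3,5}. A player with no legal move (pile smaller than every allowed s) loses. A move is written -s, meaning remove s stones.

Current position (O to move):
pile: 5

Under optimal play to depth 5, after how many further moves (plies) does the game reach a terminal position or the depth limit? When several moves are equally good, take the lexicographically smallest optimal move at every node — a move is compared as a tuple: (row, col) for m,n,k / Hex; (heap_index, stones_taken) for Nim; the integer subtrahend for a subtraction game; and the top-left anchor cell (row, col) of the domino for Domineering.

p1 O@[5]: -2[3]-1 -3[2]-1 -5[0]+1*
p2 X@[0] terminal -1; root [5] d5

PV length from [5]: 1 ply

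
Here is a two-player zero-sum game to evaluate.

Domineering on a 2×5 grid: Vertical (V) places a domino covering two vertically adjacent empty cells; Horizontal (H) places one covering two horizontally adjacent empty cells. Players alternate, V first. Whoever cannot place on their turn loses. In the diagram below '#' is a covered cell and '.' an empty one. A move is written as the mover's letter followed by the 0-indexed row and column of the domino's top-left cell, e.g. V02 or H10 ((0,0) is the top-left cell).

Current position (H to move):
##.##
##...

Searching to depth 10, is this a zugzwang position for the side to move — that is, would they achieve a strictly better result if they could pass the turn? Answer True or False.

[##.##/##...] H move#1: H12:+1/##.##/####.*, H13:-1/##.##/##.##
[##.##/####.] end (terminal -1, V#2); searched ##.##/##... to 10
if H skipped the turn, V would face:
~ [##.##/##...] V move#1: V02:-1/#####/###..*
~ [#####/###..] H move#2: H13:+1/#####/#####*
~ [#####/#####] end (terminal -1, V#3); searched ##.##/##... to 10
compare (H): move=+1 vs pass=+1

zugzwang(##.##/##..., H) = False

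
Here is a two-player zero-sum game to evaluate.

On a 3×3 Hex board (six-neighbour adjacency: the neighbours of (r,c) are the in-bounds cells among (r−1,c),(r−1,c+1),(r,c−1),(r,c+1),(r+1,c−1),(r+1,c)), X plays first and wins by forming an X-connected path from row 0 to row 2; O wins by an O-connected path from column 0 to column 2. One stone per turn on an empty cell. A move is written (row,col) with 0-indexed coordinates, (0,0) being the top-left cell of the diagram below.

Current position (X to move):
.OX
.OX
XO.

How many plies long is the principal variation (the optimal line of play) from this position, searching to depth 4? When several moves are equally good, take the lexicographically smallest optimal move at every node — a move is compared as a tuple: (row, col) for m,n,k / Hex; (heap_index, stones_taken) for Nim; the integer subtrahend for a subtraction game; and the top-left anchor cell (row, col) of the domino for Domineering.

PV length from [.OX/.OX/XO.]: 3 plies

ply 1, X at .OX/.OX/XO. | (0,0)=+1→XOX/.OX/XO.*; (1,0)=+1→.OX/XOX/XO.; (2,2)=+1→.OX/.OX/XOX
ply 2, O at XOX/.OX/XO. | (1,0)=-1→XOX/OOX/XO.*; (2,2)=-1→XOX/.OX/XOO
ply 3, X at XOX/OOX/XO. | (2,2)=+1→XOX/OOX/XOX*
ply 4: XOX/OOX/XOX is terminal -1 (O); from .OX/.OX/XO. depth 4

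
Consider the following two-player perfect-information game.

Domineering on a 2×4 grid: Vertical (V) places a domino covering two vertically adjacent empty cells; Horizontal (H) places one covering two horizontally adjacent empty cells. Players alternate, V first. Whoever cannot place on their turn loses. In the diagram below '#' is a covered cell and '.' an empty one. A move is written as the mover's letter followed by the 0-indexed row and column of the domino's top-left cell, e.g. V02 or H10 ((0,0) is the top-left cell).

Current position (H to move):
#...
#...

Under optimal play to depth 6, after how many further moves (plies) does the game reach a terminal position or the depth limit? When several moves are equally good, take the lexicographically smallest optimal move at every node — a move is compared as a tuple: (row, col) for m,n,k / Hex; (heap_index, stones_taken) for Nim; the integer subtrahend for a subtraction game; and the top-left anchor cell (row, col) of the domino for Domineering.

PV length from [#.../#...]: 3 plies

ply 1, H at #.../#... | H01=+1→###./#...*; H02=+1→#.##/#...; H11=+1→#.../###.; H12=+1→#.../#.##
ply 2, V at ###./#... | V03=-1→####/#..#*
ply 3, H at ####/#..# | H11=+1→####/####*
ply 4: ####/#### is terminal -1 (V); from #.../#... depth 6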